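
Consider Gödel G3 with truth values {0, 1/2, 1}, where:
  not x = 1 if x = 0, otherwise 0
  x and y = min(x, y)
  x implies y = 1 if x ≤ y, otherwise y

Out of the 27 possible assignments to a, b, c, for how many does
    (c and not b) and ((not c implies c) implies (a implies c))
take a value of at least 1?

value 1: 3 assignments (counts)
value 1/2: 3 assignments
value 0: 21 assignments
So 3 of the 27 assignments meet the threshold.

3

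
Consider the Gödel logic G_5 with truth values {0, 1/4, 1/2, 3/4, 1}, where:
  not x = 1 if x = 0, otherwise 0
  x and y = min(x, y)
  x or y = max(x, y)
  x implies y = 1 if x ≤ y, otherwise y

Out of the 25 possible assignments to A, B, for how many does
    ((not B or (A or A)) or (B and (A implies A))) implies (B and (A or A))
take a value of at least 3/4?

6

value 1: 4 assignments (counts)
value 3/4: 2 assignments (counts)
value 1/2: 4 assignments
value 1/4: 6 assignments
value 0: 9 assignments
So 6 of the 25 assignments meet the threshold.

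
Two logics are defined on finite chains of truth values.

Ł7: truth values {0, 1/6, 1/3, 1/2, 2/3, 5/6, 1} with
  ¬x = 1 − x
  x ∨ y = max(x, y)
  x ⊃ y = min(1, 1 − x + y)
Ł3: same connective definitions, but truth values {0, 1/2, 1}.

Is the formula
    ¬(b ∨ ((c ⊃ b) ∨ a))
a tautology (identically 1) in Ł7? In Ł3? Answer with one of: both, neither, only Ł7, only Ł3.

In Ł7: at a = 0, b = 0, c = 0 the value is 0 — not a tautology.
In Ł3: at a = 0, b = 0, c = 0 the value is 0 — not a tautology.

neither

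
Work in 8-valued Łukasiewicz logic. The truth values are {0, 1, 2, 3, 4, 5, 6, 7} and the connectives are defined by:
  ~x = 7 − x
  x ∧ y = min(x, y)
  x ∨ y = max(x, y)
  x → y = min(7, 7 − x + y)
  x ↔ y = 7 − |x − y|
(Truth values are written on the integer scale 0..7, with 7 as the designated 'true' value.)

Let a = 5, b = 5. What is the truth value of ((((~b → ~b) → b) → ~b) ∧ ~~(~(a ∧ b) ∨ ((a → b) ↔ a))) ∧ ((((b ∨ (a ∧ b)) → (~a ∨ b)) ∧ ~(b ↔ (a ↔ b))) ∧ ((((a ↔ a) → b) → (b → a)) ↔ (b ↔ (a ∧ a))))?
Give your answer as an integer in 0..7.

2

~b = ~5 = 2
~b = ~5 = 2
~b → ~b = 2 → 2 = 7
(~b → ~b) → b = 7 → 5 = 5
~b = ~5 = 2
((~b → ~b) → b) → ~b = 5 → 2 = 4
a ∧ b = 5 ∧ 5 = 5
~(a ∧ b) = ~5 = 2
a → b = 5 → 5 = 7
(a → b) ↔ a = 7 ↔ 5 = 5
~(a ∧ b) ∨ ((a → b) ↔ a) = 2 ∨ 5 = 5
~(~(a ∧ b) ∨ ((a → b) ↔ a)) = ~5 = 2
~~(~(a ∧ b) ∨ ((a → b) ↔ a)) = ~2 = 5
(((~b → ~b) → b) → ~b) ∧ ~~(~(a ∧ b) ∨ ((a → b) ↔ a)) = 4 ∧ 5 = 4
a ∧ b = 5 ∧ 5 = 5
b ∨ (a ∧ b) = 5 ∨ 5 = 5
~a = ~5 = 2
~a ∨ b = 2 ∨ 5 = 5
(b ∨ (a ∧ b)) → (~a ∨ b) = 5 → 5 = 7
a ↔ b = 5 ↔ 5 = 7
b ↔ (a ↔ b) = 5 ↔ 7 = 5
~(b ↔ (a ↔ b)) = ~5 = 2
((b ∨ (a ∧ b)) → (~a ∨ b)) ∧ ~(b ↔ (a ↔ b)) = 7 ∧ 2 = 2
a ↔ a = 5 ↔ 5 = 7
(a ↔ a) → b = 7 → 5 = 5
b → a = 5 → 5 = 7
((a ↔ a) → b) → (b → a) = 5 → 7 = 7
a ∧ a = 5 ∧ 5 = 5
b ↔ (a ∧ a) = 5 ↔ 5 = 7
(((a ↔ a) → b) → (b → a)) ↔ (b ↔ (a ∧ a)) = 7 ↔ 7 = 7
(((b ∨ (a ∧ b)) → (~a ∨ b)) ∧ ~(b ↔ (a ↔ b))) ∧ ((((a ↔ a) → b) → (b → a)) ↔ (b ↔ (a ∧ a))) = 2 ∧ 7 = 2
((((~b → ~b) → b) → ~b) ∧ ~~(~(a ∧ b) ∨ ((a → b) ↔ a))) ∧ ((((b ∨ (a ∧ b)) → (~a ∨ b)) ∧ ~(b ↔ (a ↔ b))) ∧ ((((a ↔ a) → b) → (b → a)) ↔ (b ↔ (a ∧ a)))) = 4 ∧ 2 = 2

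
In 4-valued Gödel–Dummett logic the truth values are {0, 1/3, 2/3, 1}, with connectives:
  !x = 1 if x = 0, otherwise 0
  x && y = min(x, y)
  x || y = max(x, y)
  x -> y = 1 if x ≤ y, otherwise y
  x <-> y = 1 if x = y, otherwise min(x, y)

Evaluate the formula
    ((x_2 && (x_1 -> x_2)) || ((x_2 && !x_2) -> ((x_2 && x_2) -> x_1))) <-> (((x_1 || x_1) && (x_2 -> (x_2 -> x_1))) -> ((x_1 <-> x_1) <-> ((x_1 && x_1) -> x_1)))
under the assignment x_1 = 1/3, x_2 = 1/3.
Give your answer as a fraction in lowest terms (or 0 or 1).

x_1 -> x_2 = 1/3 -> 1/3 = 1
x_2 && (x_1 -> x_2) = 1/3 && 1 = 1/3
!x_2 = !1/3 = 0
x_2 && !x_2 = 1/3 && 0 = 0
x_2 && x_2 = 1/3 && 1/3 = 1/3
(x_2 && x_2) -> x_1 = 1/3 -> 1/3 = 1
(x_2 && !x_2) -> ((x_2 && x_2) -> x_1) = 0 -> 1 = 1
(x_2 && (x_1 -> x_2)) || ((x_2 && !x_2) -> ((x_2 && x_2) -> x_1)) = 1/3 || 1 = 1
x_1 || x_1 = 1/3 || 1/3 = 1/3
x_2 -> x_1 = 1/3 -> 1/3 = 1
x_2 -> (x_2 -> x_1) = 1/3 -> 1 = 1
(x_1 || x_1) && (x_2 -> (x_2 -> x_1)) = 1/3 && 1 = 1/3
x_1 <-> x_1 = 1/3 <-> 1/3 = 1
x_1 && x_1 = 1/3 && 1/3 = 1/3
(x_1 && x_1) -> x_1 = 1/3 -> 1/3 = 1
(x_1 <-> x_1) <-> ((x_1 && x_1) -> x_1) = 1 <-> 1 = 1
((x_1 || x_1) && (x_2 -> (x_2 -> x_1))) -> ((x_1 <-> x_1) <-> ((x_1 && x_1) -> x_1)) = 1/3 -> 1 = 1
((x_2 && (x_1 -> x_2)) || ((x_2 && !x_2) -> ((x_2 && x_2) -> x_1))) <-> (((x_1 || x_1) && (x_2 -> (x_2 -> x_1))) -> ((x_1 <-> x_1) <-> ((x_1 && x_1) -> x_1))) = 1 <-> 1 = 1

1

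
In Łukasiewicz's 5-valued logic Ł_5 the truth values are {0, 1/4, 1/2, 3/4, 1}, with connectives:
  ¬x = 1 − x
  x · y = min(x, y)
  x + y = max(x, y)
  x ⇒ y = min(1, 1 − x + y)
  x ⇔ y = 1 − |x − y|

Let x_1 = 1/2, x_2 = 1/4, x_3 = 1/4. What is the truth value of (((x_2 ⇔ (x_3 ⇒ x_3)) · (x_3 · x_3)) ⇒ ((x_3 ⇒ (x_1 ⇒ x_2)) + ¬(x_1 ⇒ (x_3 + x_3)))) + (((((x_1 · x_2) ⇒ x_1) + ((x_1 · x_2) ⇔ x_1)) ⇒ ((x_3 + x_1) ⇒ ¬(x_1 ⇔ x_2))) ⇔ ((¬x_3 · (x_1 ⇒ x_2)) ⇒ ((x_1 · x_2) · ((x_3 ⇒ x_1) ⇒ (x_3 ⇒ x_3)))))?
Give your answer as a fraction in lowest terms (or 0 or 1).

1

x_3 ⇒ x_3 = 1/4 ⇒ 1/4 = 1
x_2 ⇔ (x_3 ⇒ x_3) = 1/4 ⇔ 1 = 1/4
x_3 · x_3 = 1/4 · 1/4 = 1/4
(x_2 ⇔ (x_3 ⇒ x_3)) · (x_3 · x_3) = 1/4 · 1/4 = 1/4
x_1 ⇒ x_2 = 1/2 ⇒ 1/4 = 3/4
x_3 ⇒ (x_1 ⇒ x_2) = 1/4 ⇒ 3/4 = 1
x_3 + x_3 = 1/4 + 1/4 = 1/4
x_1 ⇒ (x_3 + x_3) = 1/2 ⇒ 1/4 = 3/4
¬(x_1 ⇒ (x_3 + x_3)) = ¬3/4 = 1/4
(x_3 ⇒ (x_1 ⇒ x_2)) + ¬(x_1 ⇒ (x_3 + x_3)) = 1 + 1/4 = 1
((x_2 ⇔ (x_3 ⇒ x_3)) · (x_3 · x_3)) ⇒ ((x_3 ⇒ (x_1 ⇒ x_2)) + ¬(x_1 ⇒ (x_3 + x_3))) = 1/4 ⇒ 1 = 1
x_1 · x_2 = 1/2 · 1/4 = 1/4
(x_1 · x_2) ⇒ x_1 = 1/4 ⇒ 1/2 = 1
x_1 · x_2 = 1/2 · 1/4 = 1/4
(x_1 · x_2) ⇔ x_1 = 1/4 ⇔ 1/2 = 3/4
((x_1 · x_2) ⇒ x_1) + ((x_1 · x_2) ⇔ x_1) = 1 + 3/4 = 1
x_3 + x_1 = 1/4 + 1/2 = 1/2
x_1 ⇔ x_2 = 1/2 ⇔ 1/4 = 3/4
¬(x_1 ⇔ x_2) = ¬3/4 = 1/4
(x_3 + x_1) ⇒ ¬(x_1 ⇔ x_2) = 1/2 ⇒ 1/4 = 3/4
(((x_1 · x_2) ⇒ x_1) + ((x_1 · x_2) ⇔ x_1)) ⇒ ((x_3 + x_1) ⇒ ¬(x_1 ⇔ x_2)) = 1 ⇒ 3/4 = 3/4
¬x_3 = ¬1/4 = 3/4
x_1 ⇒ x_2 = 1/2 ⇒ 1/4 = 3/4
¬x_3 · (x_1 ⇒ x_2) = 3/4 · 3/4 = 3/4
x_1 · x_2 = 1/2 · 1/4 = 1/4
x_3 ⇒ x_1 = 1/4 ⇒ 1/2 = 1
x_3 ⇒ x_3 = 1/4 ⇒ 1/4 = 1
(x_3 ⇒ x_1) ⇒ (x_3 ⇒ x_3) = 1 ⇒ 1 = 1
(x_1 · x_2) · ((x_3 ⇒ x_1) ⇒ (x_3 ⇒ x_3)) = 1/4 · 1 = 1/4
(¬x_3 · (x_1 ⇒ x_2)) ⇒ ((x_1 · x_2) · ((x_3 ⇒ x_1) ⇒ (x_3 ⇒ x_3))) = 3/4 ⇒ 1/4 = 1/2
((((x_1 · x_2) ⇒ x_1) + ((x_1 · x_2) ⇔ x_1)) ⇒ ((x_3 + x_1) ⇒ ¬(x_1 ⇔ x_2))) ⇔ ((¬x_3 · (x_1 ⇒ x_2)) ⇒ ((x_1 · x_2) · ((x_3 ⇒ x_1) ⇒ (x_3 ⇒ x_3)))) = 3/4 ⇔ 1/2 = 3/4
(((x_2 ⇔ (x_3 ⇒ x_3)) · (x_3 · x_3)) ⇒ ((x_3 ⇒ (x_1 ⇒ x_2)) + ¬(x_1 ⇒ (x_3 + x_3)))) + (((((x_1 · x_2) ⇒ x_1) + ((x_1 · x_2) ⇔ x_1)) ⇒ ((x_3 + x_1) ⇒ ¬(x_1 ⇔ x_2))) ⇔ ((¬x_3 · (x_1 ⇒ x_2)) ⇒ ((x_1 · x_2) · ((x_3 ⇒ x_1) ⇒ (x_3 ⇒ x_3))))) = 1 + 3/4 = 1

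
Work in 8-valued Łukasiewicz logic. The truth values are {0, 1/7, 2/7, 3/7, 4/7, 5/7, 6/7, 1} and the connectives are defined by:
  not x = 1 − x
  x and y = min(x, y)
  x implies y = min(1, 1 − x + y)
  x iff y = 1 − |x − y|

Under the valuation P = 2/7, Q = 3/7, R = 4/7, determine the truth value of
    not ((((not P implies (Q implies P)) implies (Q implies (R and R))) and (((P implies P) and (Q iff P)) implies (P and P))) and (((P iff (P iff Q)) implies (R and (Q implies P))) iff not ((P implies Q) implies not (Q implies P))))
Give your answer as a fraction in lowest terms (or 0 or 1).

4/7

not P = not 2/7 = 5/7
Q implies P = 3/7 implies 2/7 = 6/7
not P implies (Q implies P) = 5/7 implies 6/7 = 1
R and R = 4/7 and 4/7 = 4/7
Q implies (R and R) = 3/7 implies 4/7 = 1
(not P implies (Q implies P)) implies (Q implies (R and R)) = 1 implies 1 = 1
P implies P = 2/7 implies 2/7 = 1
Q iff P = 3/7 iff 2/7 = 6/7
(P implies P) and (Q iff P) = 1 and 6/7 = 6/7
P and P = 2/7 and 2/7 = 2/7
((P implies P) and (Q iff P)) implies (P and P) = 6/7 implies 2/7 = 3/7
((not P implies (Q implies P)) implies (Q implies (R and R))) and (((P implies P) and (Q iff P)) implies (P and P)) = 1 and 3/7 = 3/7
P iff Q = 2/7 iff 3/7 = 6/7
P iff (P iff Q) = 2/7 iff 6/7 = 3/7
Q implies P = 3/7 implies 2/7 = 6/7
R and (Q implies P) = 4/7 and 6/7 = 4/7
(P iff (P iff Q)) implies (R and (Q implies P)) = 3/7 implies 4/7 = 1
P implies Q = 2/7 implies 3/7 = 1
Q implies P = 3/7 implies 2/7 = 6/7
not (Q implies P) = not 6/7 = 1/7
(P implies Q) implies not (Q implies P) = 1 implies 1/7 = 1/7
not ((P implies Q) implies not (Q implies P)) = not 1/7 = 6/7
((P iff (P iff Q)) implies (R and (Q implies P))) iff not ((P implies Q) implies not (Q implies P)) = 1 iff 6/7 = 6/7
(((not P implies (Q implies P)) implies (Q implies (R and R))) and (((P implies P) and (Q iff P)) implies (P and P))) and (((P iff (P iff Q)) implies (R and (Q implies P))) iff not ((P implies Q) implies not (Q implies P))) = 3/7 and 6/7 = 3/7
not ((((not P implies (Q implies P)) implies (Q implies (R and R))) and (((P implies P) and (Q iff P)) implies (P and P))) and (((P iff (P iff Q)) implies (R and (Q implies P))) iff not ((P implies Q) implies not (Q implies P)))) = not 3/7 = 4/7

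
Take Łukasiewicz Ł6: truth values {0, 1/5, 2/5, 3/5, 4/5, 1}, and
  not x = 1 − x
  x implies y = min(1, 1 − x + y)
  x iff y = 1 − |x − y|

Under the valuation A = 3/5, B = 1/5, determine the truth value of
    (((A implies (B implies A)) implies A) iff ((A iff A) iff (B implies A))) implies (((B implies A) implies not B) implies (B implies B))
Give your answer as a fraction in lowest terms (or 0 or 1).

B implies A = 1/5 implies 3/5 = 1
A implies (B implies A) = 3/5 implies 1 = 1
(A implies (B implies A)) implies A = 1 implies 3/5 = 3/5
A iff A = 3/5 iff 3/5 = 1
B implies A = 1/5 implies 3/5 = 1
(A iff A) iff (B implies A) = 1 iff 1 = 1
((A implies (B implies A)) implies A) iff ((A iff A) iff (B implies A)) = 3/5 iff 1 = 3/5
B implies A = 1/5 implies 3/5 = 1
not B = not 1/5 = 4/5
(B implies A) implies not B = 1 implies 4/5 = 4/5
B implies B = 1/5 implies 1/5 = 1
((B implies A) implies not B) implies (B implies B) = 4/5 implies 1 = 1
(((A implies (B implies A)) implies A) iff ((A iff A) iff (B implies A))) implies (((B implies A) implies not B) implies (B implies B)) = 3/5 implies 1 = 1

1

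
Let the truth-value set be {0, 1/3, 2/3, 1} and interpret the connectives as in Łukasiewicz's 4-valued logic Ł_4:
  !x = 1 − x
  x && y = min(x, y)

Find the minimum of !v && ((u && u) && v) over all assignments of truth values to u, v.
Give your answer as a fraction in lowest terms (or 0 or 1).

Take u = 0, v = 0:
!v = !0 = 1
u && u = 0 && 0 = 0
(u && u) && v = 0 && 0 = 0
!v && ((u && u) && v) = 1 && 0 = 0
No assignment yields a value below 0, so this is the minimum.

0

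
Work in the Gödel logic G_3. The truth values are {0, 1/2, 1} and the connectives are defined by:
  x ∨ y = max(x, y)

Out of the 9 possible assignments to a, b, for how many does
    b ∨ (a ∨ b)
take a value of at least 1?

5

a = 0, b = 0 ↦ 0  <
a = 0, b = 1/2 ↦ 1/2  <
a = 0, b = 1 ↦ 1  ≥
a = 1/2, b = 0 ↦ 1/2  <
a = 1/2, b = 1/2 ↦ 1/2  <
a = 1/2, b = 1 ↦ 1  ≥
a = 1, b = 0 ↦ 1  ≥
a = 1, b = 1/2 ↦ 1  ≥
a = 1, b = 1 ↦ 1  ≥
So 5 of the 9 assignments meet the threshold.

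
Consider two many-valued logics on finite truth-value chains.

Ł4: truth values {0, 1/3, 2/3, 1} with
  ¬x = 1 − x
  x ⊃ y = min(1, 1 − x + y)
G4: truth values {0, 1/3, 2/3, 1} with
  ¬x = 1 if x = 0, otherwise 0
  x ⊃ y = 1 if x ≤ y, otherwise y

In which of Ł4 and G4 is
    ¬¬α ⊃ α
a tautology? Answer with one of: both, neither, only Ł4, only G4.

In Ł4: every assignment gives 1 — tautology.
In G4: at α = 1/3 the value is 1/3 — not a tautology.

only Ł4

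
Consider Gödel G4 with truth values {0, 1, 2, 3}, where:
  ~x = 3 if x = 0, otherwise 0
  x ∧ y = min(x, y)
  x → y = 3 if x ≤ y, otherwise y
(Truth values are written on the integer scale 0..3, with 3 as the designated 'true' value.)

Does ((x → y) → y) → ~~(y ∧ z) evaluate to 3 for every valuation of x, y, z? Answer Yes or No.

No

Counterexample: take x = 0, y = 1, z = 0.
x → y = 0 → 1 = 3
(x → y) → y = 3 → 1 = 1
y ∧ z = 1 ∧ 0 = 0
~(y ∧ z) = ~0 = 3
~~(y ∧ z) = ~3 = 0
((x → y) → y) → ~~(y ∧ z) = 1 → 0 = 0
This gives 0 ≠ 3.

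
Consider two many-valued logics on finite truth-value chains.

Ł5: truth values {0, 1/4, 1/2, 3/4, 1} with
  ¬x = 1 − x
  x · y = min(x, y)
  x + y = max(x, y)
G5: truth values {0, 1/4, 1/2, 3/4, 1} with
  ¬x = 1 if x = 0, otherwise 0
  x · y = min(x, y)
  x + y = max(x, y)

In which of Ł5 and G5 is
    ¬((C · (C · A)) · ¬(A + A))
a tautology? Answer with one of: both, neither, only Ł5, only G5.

only G5

In Ł5: at A = 1/4, C = 1/4 the value is 3/4 — not a tautology.
In G5: every assignment gives 1 — tautology.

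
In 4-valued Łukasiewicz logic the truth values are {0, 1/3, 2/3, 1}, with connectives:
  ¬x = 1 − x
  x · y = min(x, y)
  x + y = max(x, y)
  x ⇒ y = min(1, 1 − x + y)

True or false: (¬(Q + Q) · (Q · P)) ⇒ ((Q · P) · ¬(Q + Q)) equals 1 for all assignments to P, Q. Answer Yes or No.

Yes

P = 0, Q = 0 ↦ 1
P = 0, Q = 1/3 ↦ 1
P = 0, Q = 2/3 ↦ 1
P = 0, Q = 1 ↦ 1
P = 1/3, Q = 0 ↦ 1
P = 1/3, Q = 1/3 ↦ 1
P = 1/3, Q = 2/3 ↦ 1
P = 1/3, Q = 1 ↦ 1
P = 2/3, Q = 0 ↦ 1
P = 2/3, Q = 1/3 ↦ 1
P = 2/3, Q = 2/3 ↦ 1
P = 2/3, Q = 1 ↦ 1
P = 1, Q = 0 ↦ 1
P = 1, Q = 1/3 ↦ 1
P = 1, Q = 2/3 ↦ 1
P = 1, Q = 1 ↦ 1
Every assignment gives a value ≥ 1.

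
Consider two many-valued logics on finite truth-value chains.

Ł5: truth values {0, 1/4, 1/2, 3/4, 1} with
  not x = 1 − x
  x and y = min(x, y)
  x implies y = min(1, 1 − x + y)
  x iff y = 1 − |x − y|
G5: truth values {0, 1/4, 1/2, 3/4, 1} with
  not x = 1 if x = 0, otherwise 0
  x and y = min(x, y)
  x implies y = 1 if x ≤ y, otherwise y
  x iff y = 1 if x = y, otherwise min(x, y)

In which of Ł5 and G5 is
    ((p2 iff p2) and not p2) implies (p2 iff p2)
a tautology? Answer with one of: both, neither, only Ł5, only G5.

In Ł5: every assignment gives 1 — tautology.
In G5: every assignment gives 1 — tautology.

both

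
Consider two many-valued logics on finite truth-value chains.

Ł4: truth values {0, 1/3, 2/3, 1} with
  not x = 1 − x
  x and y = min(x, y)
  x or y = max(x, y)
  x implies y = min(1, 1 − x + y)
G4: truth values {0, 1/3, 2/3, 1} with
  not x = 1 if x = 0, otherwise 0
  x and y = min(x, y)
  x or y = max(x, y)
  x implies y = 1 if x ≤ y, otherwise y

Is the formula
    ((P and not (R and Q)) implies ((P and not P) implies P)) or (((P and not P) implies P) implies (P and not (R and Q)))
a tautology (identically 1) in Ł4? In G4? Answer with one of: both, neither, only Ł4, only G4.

both

In Ł4: every assignment gives 1 — tautology.
In G4: every assignment gives 1 — tautology.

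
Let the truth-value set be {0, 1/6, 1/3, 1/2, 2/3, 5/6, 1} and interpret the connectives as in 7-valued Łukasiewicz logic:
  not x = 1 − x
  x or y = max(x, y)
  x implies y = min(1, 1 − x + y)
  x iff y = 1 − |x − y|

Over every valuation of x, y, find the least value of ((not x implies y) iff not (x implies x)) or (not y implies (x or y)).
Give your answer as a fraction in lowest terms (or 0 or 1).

1/2

Take x = 1/3, y = 1/6:
not x = not 1/3 = 2/3
not x implies y = 2/3 implies 1/6 = 1/2
x implies x = 1/3 implies 1/3 = 1
not (x implies x) = not 1 = 0
(not x implies y) iff not (x implies x) = 1/2 iff 0 = 1/2
not y = not 1/6 = 5/6
x or y = 1/3 or 1/6 = 1/3
not y implies (x or y) = 5/6 implies 1/3 = 1/2
((not x implies y) iff not (x implies x)) or (not y implies (x or y)) = 1/2 or 1/2 = 1/2
No assignment yields a value below 1/2, so this is the minimum.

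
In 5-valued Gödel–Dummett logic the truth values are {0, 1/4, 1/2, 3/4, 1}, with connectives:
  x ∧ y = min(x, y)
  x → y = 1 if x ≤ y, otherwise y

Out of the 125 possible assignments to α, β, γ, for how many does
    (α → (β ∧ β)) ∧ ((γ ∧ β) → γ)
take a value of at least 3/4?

value 1: 75 assignments (counts)
value 3/4: 5 assignments (counts)
value 1/2: 10 assignments
value 1/4: 15 assignments
value 0: 20 assignments
So 80 of the 125 assignments meet the threshold.

80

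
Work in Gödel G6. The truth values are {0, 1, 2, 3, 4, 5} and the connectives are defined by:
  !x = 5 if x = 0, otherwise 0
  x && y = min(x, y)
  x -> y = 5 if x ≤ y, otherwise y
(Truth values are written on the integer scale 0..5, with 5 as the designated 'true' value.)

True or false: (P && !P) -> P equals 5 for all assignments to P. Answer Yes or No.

P = 0 ↦ 5
P = 1 ↦ 5
P = 2 ↦ 5
P = 3 ↦ 5
P = 4 ↦ 5
P = 5 ↦ 5
Every assignment gives a value ≥ 5.

Yes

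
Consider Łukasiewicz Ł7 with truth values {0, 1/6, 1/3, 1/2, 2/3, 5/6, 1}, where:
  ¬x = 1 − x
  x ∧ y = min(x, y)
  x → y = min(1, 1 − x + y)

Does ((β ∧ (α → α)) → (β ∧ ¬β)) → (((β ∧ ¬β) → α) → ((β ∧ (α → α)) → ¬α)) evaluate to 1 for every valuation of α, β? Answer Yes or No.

Counterexample: take α = 2/3, β = 1/2.
α → α = 2/3 → 2/3 = 1
β ∧ (α → α) = 1/2 ∧ 1 = 1/2
¬β = ¬1/2 = 1/2
β ∧ ¬β = 1/2 ∧ 1/2 = 1/2
(β ∧ (α → α)) → (β ∧ ¬β) = 1/2 → 1/2 = 1
¬β = ¬1/2 = 1/2
β ∧ ¬β = 1/2 ∧ 1/2 = 1/2
(β ∧ ¬β) → α = 1/2 → 2/3 = 1
α → α = 2/3 → 2/3 = 1
β ∧ (α → α) = 1/2 ∧ 1 = 1/2
¬α = ¬2/3 = 1/3
(β ∧ (α → α)) → ¬α = 1/2 → 1/3 = 5/6
((β ∧ ¬β) → α) → ((β ∧ (α → α)) → ¬α) = 1 → 5/6 = 5/6
((β ∧ (α → α)) → (β ∧ ¬β)) → (((β ∧ ¬β) → α) → ((β ∧ (α → α)) → ¬α)) = 1 → 5/6 = 5/6
This gives 5/6 ≠ 1.

No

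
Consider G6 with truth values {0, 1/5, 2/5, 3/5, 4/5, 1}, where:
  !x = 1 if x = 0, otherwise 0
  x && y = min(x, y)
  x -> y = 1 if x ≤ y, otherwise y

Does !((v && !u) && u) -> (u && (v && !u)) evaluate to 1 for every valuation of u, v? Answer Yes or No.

No

Counterexample: take u = 0, v = 0.
!u = !0 = 1
v && !u = 0 && 1 = 0
(v && !u) && u = 0 && 0 = 0
!((v && !u) && u) = !0 = 1
u && (v && !u) = 0 && 0 = 0
!((v && !u) && u) -> (u && (v && !u)) = 1 -> 0 = 0
This gives 0 ≠ 1.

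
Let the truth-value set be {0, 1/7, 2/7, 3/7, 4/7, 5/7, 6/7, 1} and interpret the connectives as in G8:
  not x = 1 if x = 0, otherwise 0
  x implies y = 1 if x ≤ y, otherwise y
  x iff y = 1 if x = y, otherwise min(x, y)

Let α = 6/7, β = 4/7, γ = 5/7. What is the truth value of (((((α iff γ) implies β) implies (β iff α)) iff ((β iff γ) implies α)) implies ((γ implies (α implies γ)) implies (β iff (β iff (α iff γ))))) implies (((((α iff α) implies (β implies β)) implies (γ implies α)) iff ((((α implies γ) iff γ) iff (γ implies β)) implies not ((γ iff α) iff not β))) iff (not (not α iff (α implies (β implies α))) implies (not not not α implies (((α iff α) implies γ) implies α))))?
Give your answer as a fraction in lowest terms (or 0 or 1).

α iff γ = 6/7 iff 5/7 = 5/7
(α iff γ) implies β = 5/7 implies 4/7 = 4/7
β iff α = 4/7 iff 6/7 = 4/7
((α iff γ) implies β) implies (β iff α) = 4/7 implies 4/7 = 1
β iff γ = 4/7 iff 5/7 = 4/7
(β iff γ) implies α = 4/7 implies 6/7 = 1
(((α iff γ) implies β) implies (β iff α)) iff ((β iff γ) implies α) = 1 iff 1 = 1
α implies γ = 6/7 implies 5/7 = 5/7
γ implies (α implies γ) = 5/7 implies 5/7 = 1
α iff γ = 6/7 iff 5/7 = 5/7
β iff (α iff γ) = 4/7 iff 5/7 = 4/7
β iff (β iff (α iff γ)) = 4/7 iff 4/7 = 1
(γ implies (α implies γ)) implies (β iff (β iff (α iff γ))) = 1 implies 1 = 1
((((α iff γ) implies β) implies (β iff α)) iff ((β iff γ) implies α)) implies ((γ implies (α implies γ)) implies (β iff (β iff (α iff γ)))) = 1 implies 1 = 1
α iff α = 6/7 iff 6/7 = 1
β implies β = 4/7 implies 4/7 = 1
(α iff α) implies (β implies β) = 1 implies 1 = 1
γ implies α = 5/7 implies 6/7 = 1
((α iff α) implies (β implies β)) implies (γ implies α) = 1 implies 1 = 1
α implies γ = 6/7 implies 5/7 = 5/7
(α implies γ) iff γ = 5/7 iff 5/7 = 1
γ implies β = 5/7 implies 4/7 = 4/7
((α implies γ) iff γ) iff (γ implies β) = 1 iff 4/7 = 4/7
γ iff α = 5/7 iff 6/7 = 5/7
not β = not 4/7 = 0
(γ iff α) iff not β = 5/7 iff 0 = 0
not ((γ iff α) iff not β) = not 0 = 1
(((α implies γ) iff γ) iff (γ implies β)) implies not ((γ iff α) iff not β) = 4/7 implies 1 = 1
(((α iff α) implies (β implies β)) implies (γ implies α)) iff ((((α implies γ) iff γ) iff (γ implies β)) implies not ((γ iff α) iff not β)) = 1 iff 1 = 1
not α = not 6/7 = 0
β implies α = 4/7 implies 6/7 = 1
α implies (β implies α) = 6/7 implies 1 = 1
not α iff (α implies (β implies α)) = 0 iff 1 = 0
not (not α iff (α implies (β implies α))) = not 0 = 1
not α = not 6/7 = 0
not not α = not 0 = 1
not not not α = not 1 = 0
α iff α = 6/7 iff 6/7 = 1
(α iff α) implies γ = 1 implies 5/7 = 5/7
((α iff α) implies γ) implies α = 5/7 implies 6/7 = 1
not not not α implies (((α iff α) implies γ) implies α) = 0 implies 1 = 1
not (not α iff (α implies (β implies α))) implies (not not not α implies (((α iff α) implies γ) implies α)) = 1 implies 1 = 1
((((α iff α) implies (β implies β)) implies (γ implies α)) iff ((((α implies γ) iff γ) iff (γ implies β)) implies not ((γ iff α) iff not β))) iff (not (not α iff (α implies (β implies α))) implies (not not not α implies (((α iff α) implies γ) implies α))) = 1 iff 1 = 1
(((((α iff γ) implies β) implies (β iff α)) iff ((β iff γ) implies α)) implies ((γ implies (α implies γ)) implies (β iff (β iff (α iff γ))))) implies (((((α iff α) implies (β implies β)) implies (γ implies α)) iff ((((α implies γ) iff γ) iff (γ implies β)) implies not ((γ iff α) iff not β))) iff (not (not α iff (α implies (β implies α))) implies (not not not α implies (((α iff α) implies γ) implies α)))) = 1 implies 1 = 1

1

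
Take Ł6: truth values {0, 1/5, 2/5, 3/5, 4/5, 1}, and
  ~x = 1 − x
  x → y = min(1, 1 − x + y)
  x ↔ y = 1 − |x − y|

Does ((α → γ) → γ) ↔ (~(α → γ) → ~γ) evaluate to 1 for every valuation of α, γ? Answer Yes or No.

No

Counterexample: take α = 0, γ = 0.
α → γ = 0 → 0 = 1
(α → γ) → γ = 1 → 0 = 0
α → γ = 0 → 0 = 1
~(α → γ) = ~1 = 0
~γ = ~0 = 1
~(α → γ) → ~γ = 0 → 1 = 1
((α → γ) → γ) ↔ (~(α → γ) → ~γ) = 0 ↔ 1 = 0
This gives 0 ≠ 1.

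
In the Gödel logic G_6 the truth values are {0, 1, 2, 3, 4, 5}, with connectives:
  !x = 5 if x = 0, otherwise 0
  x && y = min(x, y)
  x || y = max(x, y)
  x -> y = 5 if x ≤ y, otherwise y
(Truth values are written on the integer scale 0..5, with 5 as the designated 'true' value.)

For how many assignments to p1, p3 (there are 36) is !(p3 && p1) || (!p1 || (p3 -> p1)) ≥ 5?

value 5: 26 assignments (counts)
value 4: 1 assignment
value 3: 2 assignments
value 2: 3 assignments
value 1: 4 assignments
So 26 of the 36 assignments meet the threshold.

26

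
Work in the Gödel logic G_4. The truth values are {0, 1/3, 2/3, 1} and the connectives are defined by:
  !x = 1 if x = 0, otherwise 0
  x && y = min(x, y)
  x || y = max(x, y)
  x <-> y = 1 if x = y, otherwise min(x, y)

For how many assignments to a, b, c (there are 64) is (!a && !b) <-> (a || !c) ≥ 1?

value 1: 10 assignments (counts)
value 0: 54 assignments
So 10 of the 64 assignments meet the threshold.

10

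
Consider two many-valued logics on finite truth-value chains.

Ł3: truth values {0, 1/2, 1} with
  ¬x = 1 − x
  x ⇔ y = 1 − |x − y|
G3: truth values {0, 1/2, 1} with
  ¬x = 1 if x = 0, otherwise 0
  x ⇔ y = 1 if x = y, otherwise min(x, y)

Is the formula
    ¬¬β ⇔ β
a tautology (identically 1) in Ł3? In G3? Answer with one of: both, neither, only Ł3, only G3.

only Ł3

In Ł3: every assignment gives 1 — tautology.
In G3: at β = 1/2 the value is 1/2 — not a tautology.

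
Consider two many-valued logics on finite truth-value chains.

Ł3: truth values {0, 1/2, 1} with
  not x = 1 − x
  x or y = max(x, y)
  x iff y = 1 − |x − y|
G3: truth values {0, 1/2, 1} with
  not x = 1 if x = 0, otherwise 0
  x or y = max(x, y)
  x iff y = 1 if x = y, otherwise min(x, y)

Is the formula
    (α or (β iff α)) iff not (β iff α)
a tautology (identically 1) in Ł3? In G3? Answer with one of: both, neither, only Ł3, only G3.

neither

In Ł3: at α = 0, β = 0 the value is 0 — not a tautology.
In G3: at α = 0, β = 0 the value is 0 — not a tautology.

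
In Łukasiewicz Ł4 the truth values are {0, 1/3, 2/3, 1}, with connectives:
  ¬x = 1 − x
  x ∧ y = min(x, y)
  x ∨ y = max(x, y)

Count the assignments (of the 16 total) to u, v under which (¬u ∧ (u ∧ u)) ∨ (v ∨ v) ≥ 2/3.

8

u = 0, v = 0 ↦ 0  <
u = 0, v = 1/3 ↦ 1/3  <
u = 0, v = 2/3 ↦ 2/3  ≥
u = 0, v = 1 ↦ 1  ≥
u = 1/3, v = 0 ↦ 1/3  <
u = 1/3, v = 1/3 ↦ 1/3  <
u = 1/3, v = 2/3 ↦ 2/3  ≥
u = 1/3, v = 1 ↦ 1  ≥
u = 2/3, v = 0 ↦ 1/3  <
u = 2/3, v = 1/3 ↦ 1/3  <
u = 2/3, v = 2/3 ↦ 2/3  ≥
u = 2/3, v = 1 ↦ 1  ≥
u = 1, v = 0 ↦ 0  <
u = 1, v = 1/3 ↦ 1/3  <
u = 1, v = 2/3 ↦ 2/3  ≥
u = 1, v = 1 ↦ 1  ≥
So 8 of the 16 assignments meet the threshold.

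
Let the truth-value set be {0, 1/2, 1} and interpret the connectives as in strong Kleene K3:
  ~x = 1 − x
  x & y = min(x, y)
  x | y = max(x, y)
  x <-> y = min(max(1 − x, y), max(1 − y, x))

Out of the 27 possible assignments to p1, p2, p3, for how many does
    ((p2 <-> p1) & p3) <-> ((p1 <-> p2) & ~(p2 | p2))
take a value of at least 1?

9

value 1: 9 assignments (counts)
value 1/2: 16 assignments
value 0: 2 assignments
So 9 of the 27 assignments meet the threshold.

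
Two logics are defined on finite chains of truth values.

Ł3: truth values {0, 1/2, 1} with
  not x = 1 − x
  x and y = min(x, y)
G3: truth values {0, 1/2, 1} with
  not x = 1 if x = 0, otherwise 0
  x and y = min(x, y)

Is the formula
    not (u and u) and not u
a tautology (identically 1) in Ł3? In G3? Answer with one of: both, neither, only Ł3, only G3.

In Ł3: at u = 1/2 the value is 1/2 — not a tautology.
In G3: at u = 1/2 the value is 0 — not a tautology.

neither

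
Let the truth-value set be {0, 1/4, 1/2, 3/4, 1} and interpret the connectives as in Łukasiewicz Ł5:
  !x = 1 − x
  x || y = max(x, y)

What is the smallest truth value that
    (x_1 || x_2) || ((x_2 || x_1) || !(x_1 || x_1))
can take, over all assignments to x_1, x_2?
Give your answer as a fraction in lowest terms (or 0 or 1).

1/2

Take x_1 = 1/2, x_2 = 0:
x_1 || x_2 = 1/2 || 0 = 1/2
x_2 || x_1 = 0 || 1/2 = 1/2
x_1 || x_1 = 1/2 || 1/2 = 1/2
!(x_1 || x_1) = !1/2 = 1/2
(x_2 || x_1) || !(x_1 || x_1) = 1/2 || 1/2 = 1/2
(x_1 || x_2) || ((x_2 || x_1) || !(x_1 || x_1)) = 1/2 || 1/2 = 1/2
No assignment yields a value below 1/2, so this is the minimum.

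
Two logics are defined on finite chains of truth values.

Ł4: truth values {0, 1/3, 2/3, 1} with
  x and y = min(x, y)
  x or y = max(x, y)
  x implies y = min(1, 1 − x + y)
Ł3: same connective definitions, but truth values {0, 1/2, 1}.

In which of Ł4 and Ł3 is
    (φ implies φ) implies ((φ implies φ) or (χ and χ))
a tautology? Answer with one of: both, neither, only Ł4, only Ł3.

both

In Ł4: every assignment gives 1 — tautology.
In Ł3: every assignment gives 1 — tautology.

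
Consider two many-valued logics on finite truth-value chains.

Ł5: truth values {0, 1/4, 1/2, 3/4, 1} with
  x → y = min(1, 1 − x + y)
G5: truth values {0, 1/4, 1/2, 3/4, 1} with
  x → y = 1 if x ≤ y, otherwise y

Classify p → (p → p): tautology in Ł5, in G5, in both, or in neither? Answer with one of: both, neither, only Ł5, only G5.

both

In Ł5: every assignment gives 1 — tautology.
In G5: every assignment gives 1 — tautology.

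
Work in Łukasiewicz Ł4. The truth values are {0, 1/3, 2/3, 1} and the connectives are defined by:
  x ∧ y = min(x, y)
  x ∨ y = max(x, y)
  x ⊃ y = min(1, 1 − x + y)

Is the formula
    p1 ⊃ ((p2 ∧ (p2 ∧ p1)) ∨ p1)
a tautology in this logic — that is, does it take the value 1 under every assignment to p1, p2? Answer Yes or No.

Yes

p1 = 0, p2 = 0 ↦ 1
p1 = 0, p2 = 1/3 ↦ 1
p1 = 0, p2 = 2/3 ↦ 1
p1 = 0, p2 = 1 ↦ 1
p1 = 1/3, p2 = 0 ↦ 1
p1 = 1/3, p2 = 1/3 ↦ 1
p1 = 1/3, p2 = 2/3 ↦ 1
p1 = 1/3, p2 = 1 ↦ 1
p1 = 2/3, p2 = 0 ↦ 1
p1 = 2/3, p2 = 1/3 ↦ 1
p1 = 2/3, p2 = 2/3 ↦ 1
p1 = 2/3, p2 = 1 ↦ 1
p1 = 1, p2 = 0 ↦ 1
p1 = 1, p2 = 1/3 ↦ 1
p1 = 1, p2 = 2/3 ↦ 1
p1 = 1, p2 = 1 ↦ 1
Every assignment gives a value ≥ 1.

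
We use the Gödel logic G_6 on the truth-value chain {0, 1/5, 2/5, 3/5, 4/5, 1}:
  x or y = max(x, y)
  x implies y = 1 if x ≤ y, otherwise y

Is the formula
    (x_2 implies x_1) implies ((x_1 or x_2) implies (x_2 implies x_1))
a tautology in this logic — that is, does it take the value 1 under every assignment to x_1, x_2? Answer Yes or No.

At x_1 = 2/5, x_2 = 4/5, for instance:
x_2 implies x_1 = 4/5 implies 2/5 = 2/5
x_1 or x_2 = 2/5 or 4/5 = 4/5
(x_1 or x_2) implies (x_2 implies x_1) = 4/5 implies 2/5 = 2/5
(x_2 implies x_1) implies ((x_1 or x_2) implies (x_2 implies x_1)) = 2/5 implies 2/5 = 1
and checking the remaining 35 assignments likewise gives ≥ 1 in every case.

Yes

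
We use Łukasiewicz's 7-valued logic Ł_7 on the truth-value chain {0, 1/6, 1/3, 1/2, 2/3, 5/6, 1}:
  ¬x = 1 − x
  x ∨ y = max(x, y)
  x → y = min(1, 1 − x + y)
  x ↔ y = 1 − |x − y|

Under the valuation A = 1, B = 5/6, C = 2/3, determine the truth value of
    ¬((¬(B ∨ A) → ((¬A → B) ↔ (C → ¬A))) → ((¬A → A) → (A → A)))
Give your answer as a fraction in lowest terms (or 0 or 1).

0

B ∨ A = 5/6 ∨ 1 = 1
¬(B ∨ A) = ¬1 = 0
¬A = ¬1 = 0
¬A → B = 0 → 5/6 = 1
¬A = ¬1 = 0
C → ¬A = 2/3 → 0 = 1/3
(¬A → B) ↔ (C → ¬A) = 1 ↔ 1/3 = 1/3
¬(B ∨ A) → ((¬A → B) ↔ (C → ¬A)) = 0 → 1/3 = 1
¬A = ¬1 = 0
¬A → A = 0 → 1 = 1
A → A = 1 → 1 = 1
(¬A → A) → (A → A) = 1 → 1 = 1
(¬(B ∨ A) → ((¬A → B) ↔ (C → ¬A))) → ((¬A → A) → (A → A)) = 1 → 1 = 1
¬((¬(B ∨ A) → ((¬A → B) ↔ (C → ¬A))) → ((¬A → A) → (A → A))) = ¬1 = 0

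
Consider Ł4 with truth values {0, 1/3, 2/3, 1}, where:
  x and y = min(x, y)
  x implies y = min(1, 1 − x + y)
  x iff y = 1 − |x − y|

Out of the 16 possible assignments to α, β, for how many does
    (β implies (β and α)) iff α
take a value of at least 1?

α = 0, β = 0 ↦ 0  <
α = 0, β = 1/3 ↦ 1/3  <
α = 0, β = 2/3 ↦ 2/3  <
α = 0, β = 1 ↦ 1  ≥
α = 1/3, β = 0 ↦ 1/3  <
α = 1/3, β = 1/3 ↦ 1/3  <
α = 1/3, β = 2/3 ↦ 2/3  <
α = 1/3, β = 1 ↦ 1  ≥
α = 2/3, β = 0 ↦ 2/3  <
α = 2/3, β = 1/3 ↦ 2/3  <
α = 2/3, β = 2/3 ↦ 2/3  <
α = 2/3, β = 1 ↦ 1  ≥
α = 1, β = 0 ↦ 1  ≥
α = 1, β = 1/3 ↦ 1  ≥
α = 1, β = 2/3 ↦ 1  ≥
α = 1, β = 1 ↦ 1  ≥
So 7 of the 16 assignments meet the threshold.

7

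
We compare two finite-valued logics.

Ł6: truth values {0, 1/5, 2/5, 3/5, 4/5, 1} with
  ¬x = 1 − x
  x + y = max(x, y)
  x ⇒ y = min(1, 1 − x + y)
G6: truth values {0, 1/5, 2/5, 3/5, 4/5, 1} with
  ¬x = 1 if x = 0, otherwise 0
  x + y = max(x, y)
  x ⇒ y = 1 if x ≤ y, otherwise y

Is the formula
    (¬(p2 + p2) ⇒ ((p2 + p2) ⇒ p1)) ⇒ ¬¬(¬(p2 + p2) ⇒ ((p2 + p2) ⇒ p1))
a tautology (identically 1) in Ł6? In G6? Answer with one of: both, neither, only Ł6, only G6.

both

In Ł6: every assignment gives 1 — tautology.
In G6: every assignment gives 1 — tautology.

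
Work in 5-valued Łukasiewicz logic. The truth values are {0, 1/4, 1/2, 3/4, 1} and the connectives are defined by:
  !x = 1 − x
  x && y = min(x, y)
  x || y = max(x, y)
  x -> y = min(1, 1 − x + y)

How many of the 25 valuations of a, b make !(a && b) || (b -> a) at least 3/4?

value 1: 19 assignments (counts)
value 3/4: 5 assignments (counts)
value 1/2: 1 assignment
So 24 of the 25 assignments meet the threshold.

24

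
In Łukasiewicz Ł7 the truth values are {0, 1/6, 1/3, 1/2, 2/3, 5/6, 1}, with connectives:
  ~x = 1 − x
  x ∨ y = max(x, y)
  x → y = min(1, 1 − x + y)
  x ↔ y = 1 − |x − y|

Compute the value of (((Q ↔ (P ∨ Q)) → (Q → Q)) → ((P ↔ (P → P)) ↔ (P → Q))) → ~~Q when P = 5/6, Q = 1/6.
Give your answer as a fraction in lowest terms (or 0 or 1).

P ∨ Q = 5/6 ∨ 1/6 = 5/6
Q ↔ (P ∨ Q) = 1/6 ↔ 5/6 = 1/3
Q → Q = 1/6 → 1/6 = 1
(Q ↔ (P ∨ Q)) → (Q → Q) = 1/3 → 1 = 1
P → P = 5/6 → 5/6 = 1
P ↔ (P → P) = 5/6 ↔ 1 = 5/6
P → Q = 5/6 → 1/6 = 1/3
(P ↔ (P → P)) ↔ (P → Q) = 5/6 ↔ 1/3 = 1/2
((Q ↔ (P ∨ Q)) → (Q → Q)) → ((P ↔ (P → P)) ↔ (P → Q)) = 1 → 1/2 = 1/2
~Q = ~1/6 = 5/6
~~Q = ~5/6 = 1/6
(((Q ↔ (P ∨ Q)) → (Q → Q)) → ((P ↔ (P → P)) ↔ (P → Q))) → ~~Q = 1/2 → 1/6 = 2/3

2/3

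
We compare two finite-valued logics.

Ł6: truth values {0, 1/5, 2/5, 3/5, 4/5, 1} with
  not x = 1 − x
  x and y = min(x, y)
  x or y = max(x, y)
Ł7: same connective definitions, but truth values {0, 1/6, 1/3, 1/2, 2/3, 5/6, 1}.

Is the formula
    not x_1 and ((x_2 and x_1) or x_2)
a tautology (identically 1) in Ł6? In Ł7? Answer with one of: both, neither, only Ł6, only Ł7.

In Ł6: at x_1 = 0, x_2 = 0 the value is 0 — not a tautology.
In Ł7: at x_1 = 0, x_2 = 0 the value is 0 — not a tautology.

neither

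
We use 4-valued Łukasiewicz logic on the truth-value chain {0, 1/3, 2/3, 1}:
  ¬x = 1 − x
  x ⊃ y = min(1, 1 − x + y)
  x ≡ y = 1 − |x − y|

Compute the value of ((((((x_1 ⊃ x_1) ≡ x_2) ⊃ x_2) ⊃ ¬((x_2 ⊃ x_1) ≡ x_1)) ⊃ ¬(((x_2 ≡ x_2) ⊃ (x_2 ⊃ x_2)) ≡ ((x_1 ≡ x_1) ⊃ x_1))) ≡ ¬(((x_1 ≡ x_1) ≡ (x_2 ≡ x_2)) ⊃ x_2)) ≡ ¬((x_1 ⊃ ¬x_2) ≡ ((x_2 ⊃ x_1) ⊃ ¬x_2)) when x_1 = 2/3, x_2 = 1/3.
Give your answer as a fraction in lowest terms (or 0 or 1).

2/3

x_1 ⊃ x_1 = 2/3 ⊃ 2/3 = 1
(x_1 ⊃ x_1) ≡ x_2 = 1 ≡ 1/3 = 1/3
((x_1 ⊃ x_1) ≡ x_2) ⊃ x_2 = 1/3 ⊃ 1/3 = 1
x_2 ⊃ x_1 = 1/3 ⊃ 2/3 = 1
(x_2 ⊃ x_1) ≡ x_1 = 1 ≡ 2/3 = 2/3
¬((x_2 ⊃ x_1) ≡ x_1) = ¬2/3 = 1/3
(((x_1 ⊃ x_1) ≡ x_2) ⊃ x_2) ⊃ ¬((x_2 ⊃ x_1) ≡ x_1) = 1 ⊃ 1/3 = 1/3
x_2 ≡ x_2 = 1/3 ≡ 1/3 = 1
x_2 ⊃ x_2 = 1/3 ⊃ 1/3 = 1
(x_2 ≡ x_2) ⊃ (x_2 ⊃ x_2) = 1 ⊃ 1 = 1
x_1 ≡ x_1 = 2/3 ≡ 2/3 = 1
(x_1 ≡ x_1) ⊃ x_1 = 1 ⊃ 2/3 = 2/3
((x_2 ≡ x_2) ⊃ (x_2 ⊃ x_2)) ≡ ((x_1 ≡ x_1) ⊃ x_1) = 1 ≡ 2/3 = 2/3
¬(((x_2 ≡ x_2) ⊃ (x_2 ⊃ x_2)) ≡ ((x_1 ≡ x_1) ⊃ x_1)) = ¬2/3 = 1/3
((((x_1 ⊃ x_1) ≡ x_2) ⊃ x_2) ⊃ ¬((x_2 ⊃ x_1) ≡ x_1)) ⊃ ¬(((x_2 ≡ x_2) ⊃ (x_2 ⊃ x_2)) ≡ ((x_1 ≡ x_1) ⊃ x_1)) = 1/3 ⊃ 1/3 = 1
x_1 ≡ x_1 = 2/3 ≡ 2/3 = 1
x_2 ≡ x_2 = 1/3 ≡ 1/3 = 1
(x_1 ≡ x_1) ≡ (x_2 ≡ x_2) = 1 ≡ 1 = 1
((x_1 ≡ x_1) ≡ (x_2 ≡ x_2)) ⊃ x_2 = 1 ⊃ 1/3 = 1/3
¬(((x_1 ≡ x_1) ≡ (x_2 ≡ x_2)) ⊃ x_2) = ¬1/3 = 2/3
(((((x_1 ⊃ x_1) ≡ x_2) ⊃ x_2) ⊃ ¬((x_2 ⊃ x_1) ≡ x_1)) ⊃ ¬(((x_2 ≡ x_2) ⊃ (x_2 ⊃ x_2)) ≡ ((x_1 ≡ x_1) ⊃ x_1))) ≡ ¬(((x_1 ≡ x_1) ≡ (x_2 ≡ x_2)) ⊃ x_2) = 1 ≡ 2/3 = 2/3
¬x_2 = ¬1/3 = 2/3
x_1 ⊃ ¬x_2 = 2/3 ⊃ 2/3 = 1
x_2 ⊃ x_1 = 1/3 ⊃ 2/3 = 1
¬x_2 = ¬1/3 = 2/3
(x_2 ⊃ x_1) ⊃ ¬x_2 = 1 ⊃ 2/3 = 2/3
(x_1 ⊃ ¬x_2) ≡ ((x_2 ⊃ x_1) ⊃ ¬x_2) = 1 ≡ 2/3 = 2/3
¬((x_1 ⊃ ¬x_2) ≡ ((x_2 ⊃ x_1) ⊃ ¬x_2)) = ¬2/3 = 1/3
((((((x_1 ⊃ x_1) ≡ x_2) ⊃ x_2) ⊃ ¬((x_2 ⊃ x_1) ≡ x_1)) ⊃ ¬(((x_2 ≡ x_2) ⊃ (x_2 ⊃ x_2)) ≡ ((x_1 ≡ x_1) ⊃ x_1))) ≡ ¬(((x_1 ≡ x_1) ≡ (x_2 ≡ x_2)) ⊃ x_2)) ≡ ¬((x_1 ⊃ ¬x_2) ≡ ((x_2 ⊃ x_1) ⊃ ¬x_2)) = 2/3 ≡ 1/3 = 2/3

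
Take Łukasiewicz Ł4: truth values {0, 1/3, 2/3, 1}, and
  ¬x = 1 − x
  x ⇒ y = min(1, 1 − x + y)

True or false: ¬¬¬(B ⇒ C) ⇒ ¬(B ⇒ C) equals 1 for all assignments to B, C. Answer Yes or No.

B = 0, C = 0 ↦ 1
B = 0, C = 1/3 ↦ 1
B = 0, C = 2/3 ↦ 1
B = 0, C = 1 ↦ 1
B = 1/3, C = 0 ↦ 1
B = 1/3, C = 1/3 ↦ 1
B = 1/3, C = 2/3 ↦ 1
B = 1/3, C = 1 ↦ 1
B = 2/3, C = 0 ↦ 1
B = 2/3, C = 1/3 ↦ 1
B = 2/3, C = 2/3 ↦ 1
B = 2/3, C = 1 ↦ 1
B = 1, C = 0 ↦ 1
B = 1, C = 1/3 ↦ 1
B = 1, C = 2/3 ↦ 1
B = 1, C = 1 ↦ 1
Every assignment gives a value ≥ 1.

Yes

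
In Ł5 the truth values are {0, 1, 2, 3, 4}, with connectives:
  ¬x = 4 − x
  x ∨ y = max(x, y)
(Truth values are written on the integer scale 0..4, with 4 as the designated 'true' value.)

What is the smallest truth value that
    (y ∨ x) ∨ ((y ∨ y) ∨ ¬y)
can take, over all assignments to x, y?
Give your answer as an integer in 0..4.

Take x = 0, y = 2:
y ∨ x = 2 ∨ 0 = 2
y ∨ y = 2 ∨ 2 = 2
¬y = ¬2 = 2
(y ∨ y) ∨ ¬y = 2 ∨ 2 = 2
(y ∨ x) ∨ ((y ∨ y) ∨ ¬y) = 2 ∨ 2 = 2
No assignment yields a value below 2, so this is the minimum.

2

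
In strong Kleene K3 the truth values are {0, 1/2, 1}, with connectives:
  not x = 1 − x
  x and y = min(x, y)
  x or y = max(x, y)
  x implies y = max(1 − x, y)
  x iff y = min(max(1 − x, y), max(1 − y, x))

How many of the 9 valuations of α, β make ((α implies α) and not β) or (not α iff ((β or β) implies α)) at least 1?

α = 0, β = 0 ↦ 1  ≥
α = 0, β = 1/2 ↦ 1/2  <
α = 0, β = 1 ↦ 0  <
α = 1/2, β = 0 ↦ 1/2  <
α = 1/2, β = 1/2 ↦ 1/2  <
α = 1/2, β = 1 ↦ 1/2  <
α = 1, β = 0 ↦ 1  ≥
α = 1, β = 1/2 ↦ 1/2  <
α = 1, β = 1 ↦ 0  <
So 2 of the 9 assignments meet the threshold.

2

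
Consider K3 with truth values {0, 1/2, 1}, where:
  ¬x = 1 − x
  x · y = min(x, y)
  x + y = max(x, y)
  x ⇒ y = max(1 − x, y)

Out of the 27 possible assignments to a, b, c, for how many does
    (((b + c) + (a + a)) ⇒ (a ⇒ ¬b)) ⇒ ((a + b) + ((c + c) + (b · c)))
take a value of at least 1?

19

value 1: 19 assignments (counts)
value 1/2: 7 assignments
value 0: 1 assignment
So 19 of the 27 assignments meet the threshold.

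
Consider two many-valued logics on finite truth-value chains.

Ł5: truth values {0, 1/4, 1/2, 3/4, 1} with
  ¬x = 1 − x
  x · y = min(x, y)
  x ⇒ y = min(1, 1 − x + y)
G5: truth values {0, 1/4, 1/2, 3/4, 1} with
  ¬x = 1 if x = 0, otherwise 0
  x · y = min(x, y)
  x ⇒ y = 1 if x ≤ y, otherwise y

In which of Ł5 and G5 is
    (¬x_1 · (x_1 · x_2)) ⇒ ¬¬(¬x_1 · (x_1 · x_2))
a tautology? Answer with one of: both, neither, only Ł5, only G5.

both

In Ł5: every assignment gives 1 — tautology.
In G5: every assignment gives 1 — tautology.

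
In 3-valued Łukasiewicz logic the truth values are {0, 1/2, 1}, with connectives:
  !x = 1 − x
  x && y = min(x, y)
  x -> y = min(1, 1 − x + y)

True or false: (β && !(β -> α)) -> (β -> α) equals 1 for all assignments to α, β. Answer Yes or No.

No

Counterexample: take α = 0, β = 1.
β -> α = 1 -> 0 = 0
!(β -> α) = !0 = 1
β && !(β -> α) = 1 && 1 = 1
β -> α = 1 -> 0 = 0
(β && !(β -> α)) -> (β -> α) = 1 -> 0 = 0
This gives 0 ≠ 1.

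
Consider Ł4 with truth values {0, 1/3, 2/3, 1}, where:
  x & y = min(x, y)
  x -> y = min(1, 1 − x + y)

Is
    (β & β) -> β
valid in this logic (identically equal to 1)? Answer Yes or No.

Yes

β = 0 ↦ 1
β = 1/3 ↦ 1
β = 2/3 ↦ 1
β = 1 ↦ 1
Every assignment gives a value ≥ 1.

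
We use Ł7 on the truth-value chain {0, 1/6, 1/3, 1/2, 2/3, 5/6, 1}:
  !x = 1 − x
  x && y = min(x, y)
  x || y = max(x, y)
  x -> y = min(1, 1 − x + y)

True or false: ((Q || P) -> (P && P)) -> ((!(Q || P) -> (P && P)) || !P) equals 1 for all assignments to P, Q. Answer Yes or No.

Counterexample: take P = 1/6, Q = 0.
Q || P = 0 || 1/6 = 1/6
P && P = 1/6 && 1/6 = 1/6
(Q || P) -> (P && P) = 1/6 -> 1/6 = 1
Q || P = 0 || 1/6 = 1/6
!(Q || P) = !1/6 = 5/6
P && P = 1/6 && 1/6 = 1/6
!(Q || P) -> (P && P) = 5/6 -> 1/6 = 1/3
!P = !1/6 = 5/6
(!(Q || P) -> (P && P)) || !P = 1/3 || 5/6 = 5/6
((Q || P) -> (P && P)) -> ((!(Q || P) -> (P && P)) || !P) = 1 -> 5/6 = 5/6
This gives 5/6 ≠ 1.

No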